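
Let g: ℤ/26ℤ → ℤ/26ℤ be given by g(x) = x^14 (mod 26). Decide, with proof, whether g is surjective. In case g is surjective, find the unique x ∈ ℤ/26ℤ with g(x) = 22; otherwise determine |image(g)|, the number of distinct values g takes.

g(12): Repeated squaring mod 26: 12^1 ≡ 12, 12^2 ≡ 12² = 144 ≡ 14, 12^4 ≡ 14² = 196 ≡ 14, 12^8 ≡ 14² = 196 ≡ 14. Since 14 = 8 + 4 + 2, 12^14 ≡ 14·14·14: 14·14 = 196 ≡ 14, then 14·14 = 196 ≡ 14. So 12^14 ≡ 14 (mod 26).
g(14): Repeated squaring mod 26: 14^1 ≡ 14, 14^2 ≡ 14² = 196 ≡ 14, 14^4 ≡ 14² = 196 ≡ 14, 14^8 ≡ 14² = 196 ≡ 14. Since 14 = 8 + 4 + 2, 14^14 ≡ 14·14·14: 14·14 = 196 ≡ 14, then 14·14 = 196 ≡ 14. So 14^14 ≡ 14 (mod 26).
So g(12) = g(14) = 14 while 12 ≠ 14, so g is not injective.
A non-injective map from the 26-element set ℤ/26ℤ to itself takes at most 25 distinct values, so it cannot be surjective. Hence g is not surjective.
Since g is not surjective, we determine |image(g)|. Computing x^14 mod 26 for each x (by repeated squaring, reducing mod 26 at every step), the values g(0), g(1), …, g(25) are: 0, 1, 4, 9, 16, 25, 10, 23, 12, 3, 22, 17, 14, 13, 14, 17, 22, 3, 12, 23, 10, 25, 16, 9, 4, 1.
The distinct values are {0, 1, 3, 4, 9, 10, 12, 13, 14, 16, 17, 22, 23, 25}; there are 14 of them.

14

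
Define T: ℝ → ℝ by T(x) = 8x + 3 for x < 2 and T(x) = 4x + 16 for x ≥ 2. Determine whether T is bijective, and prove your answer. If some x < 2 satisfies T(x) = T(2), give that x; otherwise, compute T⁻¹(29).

Both pieces are strictly increasing (slopes 8 and 4), so each is injective on its own interval.
The left piece maps (−∞, 2) onto (−∞, 19); the right piece maps [2, ∞) onto [24, ∞).
The images leave a gap (19 has no preimage), so T is not surjective, hence not bijective.
Because the two images are disjoint, no x < 2 has T(x) = T(2), so we compute T⁻¹(29): 29 lies in [24, ∞), so solve 4x + 16 = 29: x = (29 − 16)/4 = 13/4.

13/4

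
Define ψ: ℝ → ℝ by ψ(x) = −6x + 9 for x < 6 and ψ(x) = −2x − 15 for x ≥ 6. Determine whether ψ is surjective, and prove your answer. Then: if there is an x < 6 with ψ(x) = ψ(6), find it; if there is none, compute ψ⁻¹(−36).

Both pieces are strictly decreasing (slopes −6 and −2), so each is injective on its own interval.
The left piece maps (−∞, 6) onto (−27, ∞); the right piece maps [6, ∞) onto (−∞, −27].
These images together cover ℝ, so ψ is surjective.
Because the two images are disjoint, no x < 6 has ψ(x) = ψ(6), so we compute ψ⁻¹(−36): −36 lies in (−∞, −27], so solve −2x − 15 = −36: x = (−36 + 15)/(−2) = 21/2.

21/2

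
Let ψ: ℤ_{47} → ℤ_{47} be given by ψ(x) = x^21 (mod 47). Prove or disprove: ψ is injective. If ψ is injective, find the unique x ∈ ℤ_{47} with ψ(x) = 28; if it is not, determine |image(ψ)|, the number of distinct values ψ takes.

Since 47 is prime, the nonzero elements of ℤ_{47} form a cyclic group of order 46.
As gcd(21, 46) = 1, raising to the 21st power is a bijection on this group: if x_1^21 ≡ x_2^21 then (x_1x_2^{−1})^21 = 1, and the only element of order dividing gcd(21, 46) = 1 is 1, so x_1 = x_2.
With ψ(0) = 0 this makes ψ injective on all of ℤ_{47}, hence bijective (finite equal-size domain and codomain). In particular ψ is injective.
Since ψ is injective, we find the preimage of 28. The inverse of x ↦ x^21 on (ℤ_{47})^× is x ↦ x^11, because 21·11 = 231 = 5·46 + 1 ≡ 1 (mod 46) and x^{46} = 1 for x ≠ 0 (Fermat). So ψ⁻¹(28) = 28^11 mod 47.
Repeated squaring mod 47: 28^1 ≡ 28, 28^2 ≡ 28² = 784 ≡ 32, 28^4 ≡ 32² = 1024 ≡ 37, 28^8 ≡ 37² = 1369 ≡ 6. Since 11 = 8 + 2 + 1, 28^11 ≡ 6·32·28: 6·32 = 192 ≡ 4, then 4·28 = 112 ≡ 18. So 28^11 ≡ 18 (mod 47).
Hence ψ⁻¹(28) = 18.

18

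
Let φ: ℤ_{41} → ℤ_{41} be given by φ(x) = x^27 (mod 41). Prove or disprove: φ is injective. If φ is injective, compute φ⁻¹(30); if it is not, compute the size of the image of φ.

22

Since 41 is prime, the nonzero elements of ℤ_{41} form a cyclic group of order 40.
As gcd(27, 40) = 1, raising to the 27th power is a bijection on this group: if u^27 ≡ v^27 then (uv^{−1})^27 = 1, and the only element of order dividing gcd(27, 40) = 1 is 1, so u = v.
With φ(0) = 0 this makes φ injective on all of ℤ_{41}, hence bijective (finite equal-size domain and codomain). In particular φ is injective.
Since φ is injective, we find the preimage of 30. The inverse of x ↦ x^27 on (ℤ_{41})^× is x ↦ x^3, because 27·3 = 81 = 2·40 + 1 ≡ 1 (mod 40) and x^{40} = 1 for x ≠ 0 (Fermat). So φ⁻¹(30) = 30^3 mod 41.
Repeated squaring mod 41: 30^1 ≡ 30, 30^2 ≡ 30² = 900 ≡ 39. Since 3 = 2 + 1, 30^3 ≡ 39·30: 39·30 = 1170 ≡ 22. So 30^3 ≡ 22 (mod 41).
Hence φ⁻¹(30) = 22.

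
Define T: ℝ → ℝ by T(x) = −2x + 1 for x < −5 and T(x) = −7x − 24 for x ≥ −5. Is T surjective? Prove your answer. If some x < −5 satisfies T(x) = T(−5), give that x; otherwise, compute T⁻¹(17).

Both pieces are strictly decreasing (slopes −2 and −7), so each is injective on its own interval.
The left piece maps (−∞, −5) onto (11, ∞); the right piece maps [−5, ∞) onto (−∞, 11].
These images together cover ℝ, so T is surjective.
Because the two images are disjoint, no x < −5 has T(x) = T(−5), so we compute T⁻¹(17): 17 lies in (11, ∞), so solve −2x + 1 = 17: x = (17 − 1)/(−2) = −8.

-8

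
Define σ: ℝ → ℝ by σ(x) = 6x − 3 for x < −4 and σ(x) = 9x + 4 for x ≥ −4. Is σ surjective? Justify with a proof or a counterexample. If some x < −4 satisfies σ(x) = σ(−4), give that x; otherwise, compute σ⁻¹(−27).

Both pieces are strictly increasing (slopes 6 and 9), so each is injective on its own interval.
The left piece maps (−∞, −4) onto (−∞, −27); the right piece maps [−4, ∞) onto [−32, ∞).
The union (−∞, −27) ∪ [−32, ∞) covers ℝ, so σ is surjective.
For the follow-up: the images overlap, so an x < −4 with σ(x) = σ(−4) exists. σ(−4) = −32; solving 6x − 3 = −32 for x < −4 gives x = (−32 + 3)/6 = −29/6.

-29/6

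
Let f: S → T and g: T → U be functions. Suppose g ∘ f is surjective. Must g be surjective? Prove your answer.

Let c ∈ U. Since g ∘ f is surjective, some a ∈ S has g(f(a)) = c. Then b = f(a) ∈ T satisfies g(b) = c. So g is surjective.

surjective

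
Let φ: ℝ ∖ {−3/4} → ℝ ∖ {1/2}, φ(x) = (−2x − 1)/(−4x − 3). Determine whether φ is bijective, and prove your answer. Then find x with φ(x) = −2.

-7/10

Suppose φ(u) = φ(v). Cross-multiplying: (−2u − 1)(−4v − 3) = (−2v − 1)(−4u − 3).
Expanding both sides and cancelling the symmetric terms leaves 2·(u − v) = 0. Since 2 ≠ 0, u = v. Thus φ is injective.
For any y ≠ 1/2, solving y(−4x − 3) = −2x − 1 for x gives a well-defined x ≠ −3/4. So φ is surjective.
Therefore φ is bijective.
Solving φ(x) = −2: cross-multiplying gives −2x − 1 = −2(−4x − 3), which rearranges to −10x = 7, so x = −7/10.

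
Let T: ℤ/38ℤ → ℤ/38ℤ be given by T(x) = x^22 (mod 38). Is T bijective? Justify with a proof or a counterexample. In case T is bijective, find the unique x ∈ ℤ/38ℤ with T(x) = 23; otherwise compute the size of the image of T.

T(18): Repeated squaring mod 38: 18^1 ≡ 18, 18^2 ≡ 18² = 324 ≡ 20, 18^4 ≡ 20² = 400 ≡ 20, 18^8 ≡ 20² = 400 ≡ 20, 18^16 ≡ 20² = 400 ≡ 20. Since 22 = 16 + 4 + 2, 18^22 ≡ 20·20·20: 20·20 = 400 ≡ 20, then 20·20 = 400 ≡ 20. So 18^22 ≡ 20 (mod 38).
T(20): Repeated squaring mod 38: 20^1 ≡ 20, 20^2 ≡ 20² = 400 ≡ 20, 20^4 ≡ 20² = 400 ≡ 20, 20^8 ≡ 20² = 400 ≡ 20, 20^16 ≡ 20² = 400 ≡ 20. Since 22 = 16 + 4 + 2, 20^22 ≡ 20·20·20: 20·20 = 400 ≡ 20, then 20·20 = 400 ≡ 20. So 20^22 ≡ 20 (mod 38).
So T(18) = T(20) = 20 while 18 ≠ 20, hence T is not injective, hence not bijective.
Since T is not bijective, we determine |image(T)|. Computing x^22 mod 38 for each x (by repeated squaring, reducing mod 38 at every step), the values T(0), T(1), …, T(37) are: 0, 1, 16, 5, 28, 17, 4, 7, 30, 25, 6, 11, 26, 23, 36, 9, 24, 35, 20, 19, 20, 35, 24, 9, 36, 23, 26, 11, 6, 25, 30, 7, 4, 17, 28, 5, 16, 1.
The distinct values are {0, 1, 4, 5, 6, 7, 9, 11, 16, 17, 19, 20, 23, 24, 25, 26, 28, 30, 35, 36}; there are 20 of them.

20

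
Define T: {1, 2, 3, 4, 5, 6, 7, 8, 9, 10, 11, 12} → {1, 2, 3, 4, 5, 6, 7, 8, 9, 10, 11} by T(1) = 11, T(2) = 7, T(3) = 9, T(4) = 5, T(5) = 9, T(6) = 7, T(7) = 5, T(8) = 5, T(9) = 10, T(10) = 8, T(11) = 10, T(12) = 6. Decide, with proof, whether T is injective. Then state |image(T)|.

7

T(3) = 9 = T(5) with 3 ≠ 5, so T is not injective.
The image of T is {5, 6, 7, 8, 9, 10, 11}, which has 7 elements.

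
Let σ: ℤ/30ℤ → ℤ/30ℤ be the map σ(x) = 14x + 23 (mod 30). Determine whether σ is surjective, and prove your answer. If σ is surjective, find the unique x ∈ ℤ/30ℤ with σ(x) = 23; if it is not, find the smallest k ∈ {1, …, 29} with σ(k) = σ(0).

15

Recall that surjectivity means every element of the codomain has a preimage under σ.
Since gcd(14, 30) = 2, we have 14x ≡ 0 (mod 2) for all x, so σ(x) ≡ 1 (mod 2).
But 0 ≢ 1 (mod 2), so 0 ∈ ℤ/30ℤ has no preimage. So σ is not surjective.
Since σ is not surjective, we find the least positive k with σ(k) = σ(0): this means 14k ≡ 0 (mod 30), i.e. 30 ∣ 14k. Since gcd(14, 30) = 2, dividing through by 2 this holds exactly when 15 ∣ 7k, and as gcd(7, 15) = 1, exactly when 15 ∣ k.
The smallest positive such k is 15.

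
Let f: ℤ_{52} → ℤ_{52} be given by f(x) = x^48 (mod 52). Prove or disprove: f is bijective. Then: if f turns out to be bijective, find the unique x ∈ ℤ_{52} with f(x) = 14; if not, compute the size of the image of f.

f(1) = 1^48 = 1.
f(3): Repeated squaring mod 52: 3^1 ≡ 3, 3^2 ≡ 3² = 9, 3^4 ≡ 9² = 81 ≡ 29, 3^8 ≡ 29² = 841 ≡ 9, 3^16 ≡ 9² = 81 ≡ 29, 3^32 ≡ 29² = 841 ≡ 9. Since 48 = 32 + 16, 3^48 ≡ 9·29: 9·29 = 261 ≡ 1. So 3^48 ≡ 1 (mod 52).
So f(1) = f(3) = 1 while 1 ≠ 3, therefore f is not injective, hence not bijective.
Since f is not bijective, we determine |image(f)|. Computing x^48 mod 52 for each x (by repeated squaring, reducing mod 52 at every step), the values f(0), f(1), …, f(51) are: 0, 1, 40, 1, 40, 1, 40, 1, 40, 1, 40, 1, 40, 13, 40, 1, 40, 1, 40, 1, 40, 1, 40, 1, 40, 1, 0, 1, 40, 1, 40, 1, 40, 1, 40, 1, 40, 1, 40, 13, 40, 1, 40, 1, 40, 1, 40, 1, 40, 1, 40, 1.
The distinct values are {0, 1, 13, 40}; there are 4 of them.

4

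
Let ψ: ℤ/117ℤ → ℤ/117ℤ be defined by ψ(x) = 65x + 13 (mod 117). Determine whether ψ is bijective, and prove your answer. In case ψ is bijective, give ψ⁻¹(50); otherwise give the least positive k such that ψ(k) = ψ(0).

9

Recall: ψ is injective if ψ(a) = ψ(b) implies a = b.
We have gcd(65, 117) = 13 > 1. Taking a = 0 and b = 9: ψ(0) = 13 and ψ(9) = 65·9 + 13 = 598 ≡ 13 (mod 117).
So ψ(0) = ψ(9) while 0 ≠ 9, hence ψ is not injective, hence not bijective.
Since ψ is not bijective, we find the least positive k with ψ(k) = ψ(0): this means 65k ≡ 0 (mod 117), i.e. 117 ∣ 65k. Since gcd(65, 117) = 13, dividing through by 13 this holds exactly when 9 ∣ 5k, and as gcd(5, 9) = 1, exactly when 9 ∣ k.
The smallest positive such k is 9.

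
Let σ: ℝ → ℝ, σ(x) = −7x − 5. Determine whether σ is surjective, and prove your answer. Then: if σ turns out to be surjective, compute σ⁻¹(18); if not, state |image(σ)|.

-23/7

For any y ∈ ℝ, x = (y + 5)/(−7) satisfies σ(x) = y.
Hence σ is surjective.
Since σ is surjective, we compute σ⁻¹(18) = (18 + 5)/(−7) = −23/7.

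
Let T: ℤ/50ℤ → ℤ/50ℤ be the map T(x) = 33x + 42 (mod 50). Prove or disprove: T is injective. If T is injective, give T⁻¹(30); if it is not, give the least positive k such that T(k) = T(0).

36

Suppose T(s) = T(t) in ℤ/50ℤ. Then 33s + 42 ≡ 33t + 42 (mod 50), thus 33(s − t) ≡ 0 (mod 50).
Since gcd(33, 50) = 1, 33 is invertible modulo 50, hence s − t ≡ 0 (mod 50), i.e. s = t.
So T is injective.
We now compute 33⁻¹ mod 50 explicitly. Euclid's algorithm: 50 = 1·33 + 17, 33 = 1·17 + 16, 17 = 1·16 + 1; back-substituting gives 1 = 47·33 − 31·50, so 33⁻¹ ≡ 47 (mod 50).
Since T is injective, we find T⁻¹(30): we need 33x ≡ 30 − 42 ≡ 38 (mod 50). Using 33⁻¹ = 47: x ≡ 47·38 = 1786 = 35·50 + 36, so x = 36.
Check: T(36) = 33·36 + 42 = 1230 = 24·50 + 30 ≡ 30 (mod 50).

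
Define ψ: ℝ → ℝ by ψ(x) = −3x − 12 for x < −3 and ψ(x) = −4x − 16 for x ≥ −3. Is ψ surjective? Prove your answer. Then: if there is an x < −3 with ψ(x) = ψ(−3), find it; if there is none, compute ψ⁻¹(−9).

Both pieces are strictly decreasing (slopes −3 and −4), so each is injective on its own interval.
The left piece maps (−∞, −3) onto (−3, ∞); the right piece maps [−3, ∞) onto (−∞, −4].
The union (−3, ∞) ∪ (−∞, −4] omits the interval between −3 and −4; in particular −3 has no preimage. So ψ is not surjective.
Because the two images are disjoint, no x < −3 has ψ(x) = ψ(−3), so we compute ψ⁻¹(−9): −9 lies in (−∞, −4], so solve −4x − 16 = −9: x = (−9 + 16)/(−4) = −7/4.

-7/4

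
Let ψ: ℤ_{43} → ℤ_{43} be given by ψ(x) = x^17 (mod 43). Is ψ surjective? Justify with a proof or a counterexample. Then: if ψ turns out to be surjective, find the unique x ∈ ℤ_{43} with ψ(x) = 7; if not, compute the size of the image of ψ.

Since 43 is prime, the nonzero elements of ℤ_{43} form a cyclic group of order 42.
As gcd(17, 42) = 1, raising to the 17th power is a bijection on this group: if a^17 ≡ b^17 then (ab^{−1})^17 = 1, and the only element of order dividing gcd(17, 42) = 1 is 1, so a = b.
With ψ(0) = 0 this makes ψ injective on all of ℤ_{43}, hence bijective (finite equal-size domain and codomain). In particular ψ is surjective.
Since ψ is surjective, we find the preimage of 7. The inverse of x ↦ x^17 on (ℤ_{43})^× is x ↦ x^5, because 17·5 = 85 = 2·42 + 1 ≡ 1 (mod 42) and x^{42} = 1 for x ≠ 0 (Fermat). So ψ⁻¹(7) = 7^5 mod 43.
Repeated squaring mod 43: 7^1 ≡ 7, 7^2 ≡ 7² = 49 ≡ 6, 7^4 ≡ 6² = 36. Since 5 = 4 + 1, 7^5 ≡ 36·7: 36·7 = 252 ≡ 37. So 7^5 ≡ 37 (mod 43).
Hence ψ⁻¹(7) = 37.

37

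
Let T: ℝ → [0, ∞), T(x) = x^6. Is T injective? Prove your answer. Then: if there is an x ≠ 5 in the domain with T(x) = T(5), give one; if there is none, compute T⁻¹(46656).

T(5) = 15625 = (−5)^6 = T(−5) (since 6 is even), with 5 ≠ −5. So T is not injective.
For the follow-up, such an x exists: taking x = −5 ∈ ℝ gives T(−5) = 15625 = T(5) with −5 ≠ 5.

-5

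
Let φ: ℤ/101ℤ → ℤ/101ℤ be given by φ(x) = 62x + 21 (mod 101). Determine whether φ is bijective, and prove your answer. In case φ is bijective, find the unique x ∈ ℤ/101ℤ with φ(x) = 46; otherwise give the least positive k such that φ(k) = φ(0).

Suppose φ(u) = φ(v) in ℤ/101ℤ. Then 62u + 21 ≡ 62v + 21 (mod 101), so 62(u − v) ≡ 0 (mod 101).
Since gcd(62, 101) = 1, 62 is invertible modulo 101, therefore u − v ≡ 0 (mod 101), i.e. u = v.
We now compute 62⁻¹ mod 101 explicitly. Euclid's algorithm: 101 = 1·62 + 39, 62 = 1·39 + 23, 39 = 1·23 + 16, 23 = 1·16 + 7, 16 = 2·7 + 2, 7 = 3·2 + 1; back-substituting gives 1 = 44·62 − 27·101, so 62⁻¹ ≡ 44 (mod 101).
Then y ↦ 44(y − 21) is a two-sided inverse to φ, so every y ∈ ℤ/101ℤ has a preimage.
So φ is bijective.
Since φ is bijective, we find φ⁻¹(46): we need 62x ≡ 46 − 21 ≡ 25 (mod 101). Using 62⁻¹ = 44: x ≡ 44·25 = 1100 = 10·101 + 90, so x = 90.
Check: φ(90) = 62·90 + 21 = 5601 = 55·101 + 46 ≡ 46 (mod 101).

90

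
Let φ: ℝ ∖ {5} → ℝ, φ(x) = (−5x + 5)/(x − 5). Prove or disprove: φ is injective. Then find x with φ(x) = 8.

45/13

Suppose φ(s) = φ(t). Cross-multiplying: (−5s + 5)(t − 5) = (−5t + 5)(s − 5).
Expanding both sides and cancelling the symmetric terms leaves 20·(s − t) = 0. Since 20 ≠ 0, s = t. Hence φ is injective.
Solving φ(x) = 8: cross-multiplying gives −5x + 5 = 8(x − 5), which rearranges to −13x = −45, so x = 45/13.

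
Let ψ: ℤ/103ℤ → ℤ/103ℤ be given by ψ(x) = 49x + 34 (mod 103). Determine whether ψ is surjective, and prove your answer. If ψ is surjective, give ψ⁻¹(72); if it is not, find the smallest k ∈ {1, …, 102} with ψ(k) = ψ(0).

26

Since gcd(49, 103) = 1, 49 is invertible modulo 103. Euclid's algorithm: 103 = 2·49 + 5, 49 = 9·5 + 4, 5 = 1·4 + 1; back-substituting gives 1 = 82·49 − 39·103, so 49⁻¹ ≡ 82 (mod 103).
Then y ↦ 82(y − 34) is a two-sided inverse to ψ, so every y ∈ ℤ/103ℤ has a preimage.
So ψ is surjective.
Since ψ is surjective, we find ψ⁻¹(72): we need 49x ≡ 72 − 34 ≡ 38 (mod 103). Using 49⁻¹ = 82: x ≡ 82·38 = 3116 = 30·103 + 26, so x = 26.
Check: ψ(26) = 49·26 + 34 = 1308 = 12·103 + 72 ≡ 72 (mod 103).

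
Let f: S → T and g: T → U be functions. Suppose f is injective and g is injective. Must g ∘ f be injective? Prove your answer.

Suppose (g ∘ f)(u) = (g ∘ f)(v), i.e. g(f(u)) = g(f(v)).
Since g is injective, f(u) = f(v). Since f is injective, u = v. Thus g ∘ f is injective.

injective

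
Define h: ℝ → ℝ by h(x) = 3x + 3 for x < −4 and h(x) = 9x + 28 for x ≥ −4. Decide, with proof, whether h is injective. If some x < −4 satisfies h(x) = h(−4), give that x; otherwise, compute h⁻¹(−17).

Both pieces are strictly increasing (slopes 3 and 9), so each is injective on its own interval.
The left piece maps (−∞, −4) onto (−∞, −9); the right piece maps [−4, ∞) onto [−8, ∞).
These images are disjoint, so no value is attained by both pieces. So h is injective.
Because the two images are disjoint, no x < −4 has h(x) = h(−4), so we compute h⁻¹(−17): −17 lies in (−∞, −9), so solve 3x + 3 = −17: x = (−17 − 3)/3 = −20/3.

-20/3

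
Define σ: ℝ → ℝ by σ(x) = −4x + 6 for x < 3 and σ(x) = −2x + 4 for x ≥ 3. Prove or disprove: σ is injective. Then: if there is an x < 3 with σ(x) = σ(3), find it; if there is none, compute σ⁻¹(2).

2

Both pieces are strictly decreasing (slopes −4 and −2), so each is injective on its own interval.
The left piece maps (−∞, 3) onto (−6, ∞); the right piece maps [3, ∞) onto (−∞, −2].
These images overlap. In particular σ(3) = −2 (right piece), and solving −4x + 6 = −2 on the left piece gives x = 2 < 3.
So σ(2) = σ(3) with 2 ≠ 3, and σ is not injective. This x = 2 is the requested value below 3.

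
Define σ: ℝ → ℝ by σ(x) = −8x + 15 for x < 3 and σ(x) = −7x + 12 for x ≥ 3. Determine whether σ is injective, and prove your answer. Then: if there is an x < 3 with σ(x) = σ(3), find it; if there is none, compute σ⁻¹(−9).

3

Both pieces are strictly decreasing (slopes −8 and −7), so each is injective on its own interval.
The left piece maps (−∞, 3) onto (−9, ∞); the right piece maps [3, ∞) onto (−∞, −9].
These images are disjoint, so no value is attained by both pieces. Therefore σ is injective.
Because the two images are disjoint, no x < 3 has σ(x) = σ(3), so we compute σ⁻¹(−9): −9 lies in (−∞, −9], so solve −7x + 12 = −9: x = (−9 − 12)/(−7) = 3.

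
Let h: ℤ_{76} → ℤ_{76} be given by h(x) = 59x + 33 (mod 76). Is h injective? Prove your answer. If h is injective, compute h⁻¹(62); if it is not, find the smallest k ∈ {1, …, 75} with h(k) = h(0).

43

Recall: h is injective when h(x_1) = h(x_2) forces x_1 = x_2.
If h(x_1) = h(x_2), then 59x_1 ≡ 59x_2 (mod 76). Because gcd(59, 76) = 1, we may cancel 59 to get x_1 ≡ x_2 (mod 76).
Hence h is injective.
We now compute 59⁻¹ mod 76 explicitly. Euclid's algorithm: 76 = 1·59 + 17, 59 = 3·17 + 8, 17 = 2·8 + 1; back-substituting gives 1 = 67·59 − 52·76, so 59⁻¹ ≡ 67 (mod 76).
Since h is injective, we compute h⁻¹(62): solve 59x + 33 ≡ 62 (mod 76), i.e. 59x ≡ 29 (mod 76).
Multiplying by 59⁻¹ = 67 gives x ≡ 67·29 = 1943 = 25·76 + 43 ≡ 43 (mod 76).
Check: h(43) = 59·43 + 33 = 2570 = 33·76 + 62 ≡ 62 (mod 76).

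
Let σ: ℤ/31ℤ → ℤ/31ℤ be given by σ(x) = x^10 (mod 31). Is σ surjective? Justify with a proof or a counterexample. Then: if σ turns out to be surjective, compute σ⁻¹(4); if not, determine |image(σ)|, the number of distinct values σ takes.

σ(1) = 1^10 = 1.
σ(2): Repeated squaring mod 31: 2^1 ≡ 2, 2^2 ≡ 2² = 4, 2^4 ≡ 4² = 16, 2^8 ≡ 16² = 256 ≡ 8. Since 10 = 8 + 2, 2^10 ≡ 8·4: 8·4 = 32 ≡ 1. So 2^10 ≡ 1 (mod 31).
So σ(1) = σ(2) = 1 while 1 ≠ 2, thus σ is not injective.
A non-injective map from the 31-element set ℤ/31ℤ to itself takes at most 30 distinct values, so it cannot be surjective. So σ is not surjective.
Since σ is not surjective, we determine |image(σ)|. Computing x^10 mod 31 for each x (by repeated squaring, reducing mod 31 at every step), the values σ(0), σ(1), …, σ(30) are: 0, 1, 1, 25, 1, 5, 25, 25, 1, 5, 5, 5, 25, 5, 25, 1, 1, 25, 5, 25, 5, 5, 5, 1, 25, 25, 5, 1, 25, 1, 1.
The distinct values are {0, 1, 5, 25}; there are 4 of them.

4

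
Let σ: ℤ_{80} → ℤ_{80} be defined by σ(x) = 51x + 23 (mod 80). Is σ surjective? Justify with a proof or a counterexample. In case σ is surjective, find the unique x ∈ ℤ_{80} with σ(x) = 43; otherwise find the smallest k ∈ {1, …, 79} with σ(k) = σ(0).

60

Recall that σ is surjective if every y in the codomain equals σ(x) for some x in the domain.
Since gcd(51, 80) = 1, 51 is invertible modulo 80. Euclid's algorithm: 80 = 1·51 + 29, 51 = 1·29 + 22, 29 = 1·22 + 7, 22 = 3·7 + 1; back-substituting gives 1 = 11·51 − 7·80, so 51⁻¹ ≡ 11 (mod 80).
For any y ∈ ℤ_{80}, x = 11(y − 23) mod 80 satisfies σ(x) = 51·11(y − 23) + 23 ≡ y (since 51·11 ≡ 1 mod 80). So every y has a preimage.
Therefore σ is surjective.
Since σ is surjective, we compute σ⁻¹(43): solve 51x + 23 ≡ 43 (mod 80), i.e. 51x ≡ 20 (mod 80).
Multiplying by 51⁻¹ = 11 gives x ≡ 11·20 = 220 = 2·80 + 60 ≡ 60 (mod 80).
Check: σ(60) = 51·60 + 23 = 3083 = 38·80 + 43 ≡ 43 (mod 80).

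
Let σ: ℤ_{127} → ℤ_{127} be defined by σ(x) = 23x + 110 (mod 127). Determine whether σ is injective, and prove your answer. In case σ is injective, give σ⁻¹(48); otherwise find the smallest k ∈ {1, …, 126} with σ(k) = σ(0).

47

Recall: σ is injective if σ(a) = σ(b) implies a = b.
Suppose σ(a) = σ(b) in ℤ_{127}. Then 23a + 110 ≡ 23b + 110 (mod 127), hence 23(a − b) ≡ 0 (mod 127).
Since gcd(23, 127) = 1, 23 is invertible modulo 127, hence a − b ≡ 0 (mod 127), i.e. a = b.
So σ is injective.
We now compute 23⁻¹ mod 127 explicitly. Euclid's algorithm: 127 = 5·23 + 12, 23 = 1·12 + 11, 12 = 1·11 + 1; back-substituting gives 1 = 116·23 − 21·127, so 23⁻¹ ≡ 116 (mod 127).
Since σ is injective, we find σ⁻¹(48): we need 23x ≡ 48 − 110 ≡ 65 (mod 127). Using 23⁻¹ = 116: x ≡ 116·65 = 7540 = 59·127 + 47, so x = 47.
Check: σ(47) = 23·47 + 110 = 1191 = 9·127 + 48 ≡ 48 (mod 127).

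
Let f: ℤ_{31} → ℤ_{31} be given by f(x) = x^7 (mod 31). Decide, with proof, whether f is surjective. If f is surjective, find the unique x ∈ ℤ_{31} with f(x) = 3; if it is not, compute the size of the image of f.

24

Since 31 is prime, the nonzero elements of ℤ_{31} form a cyclic group of order 30.
As gcd(7, 30) = 1, raising to the 7th power is a bijection on this group: if s^7 ≡ t^7 then (st^{−1})^7 = 1, and the only element of order dividing gcd(7, 30) = 1 is 1, so s = t.
With f(0) = 0 this makes f injective on all of ℤ_{31}, hence bijective (finite equal-size domain and codomain). In particular f is surjective.
Since f is surjective, we find the preimage of 3. The inverse of x ↦ x^7 on (ℤ_{31})^× is x ↦ x^13, because 7·13 = 91 = 3·30 + 1 ≡ 1 (mod 30) and x^{30} = 1 for x ≠ 0 (Fermat). So f⁻¹(3) = 3^13 mod 31.
Repeated squaring mod 31: 3^1 ≡ 3, 3^2 ≡ 3² = 9, 3^4 ≡ 9² = 81 ≡ 19, 3^8 ≡ 19² = 361 ≡ 20. Since 13 = 8 + 4 + 1, 3^13 ≡ 20·19·3: 20·19 = 380 ≡ 8, then 8·3 = 24. So 3^13 ≡ 24 (mod 31).
Hence f⁻¹(3) = 24.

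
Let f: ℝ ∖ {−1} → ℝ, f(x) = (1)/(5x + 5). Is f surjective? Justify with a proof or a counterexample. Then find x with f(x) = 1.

-4/5

If f(x) = 0, cross-multiplying gives 5(1) = 0(5x + 5), which simplifies to 5 = 0 — false.  So 0 has no preimage and f is not surjective.
Solving f(x) = 1: cross-multiplying gives 1 = 1(5x + 5), which rearranges to −5x = 4, so x = −4/5.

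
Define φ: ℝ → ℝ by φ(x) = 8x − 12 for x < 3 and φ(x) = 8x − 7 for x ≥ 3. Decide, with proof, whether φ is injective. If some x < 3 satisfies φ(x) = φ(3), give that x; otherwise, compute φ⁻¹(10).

11/4

Both pieces are strictly increasing (slopes 8 and 8), so each is injective on its own interval.
The left piece maps (−∞, 3) onto (−∞, 12); the right piece maps [3, ∞) onto [17, ∞).
These images are disjoint, so no value is attained by both pieces. So φ is injective.
Because the two images are disjoint, no x < 3 has φ(x) = φ(3), so we compute φ⁻¹(10): 10 lies in (−∞, 12), so solve 8x − 12 = 10: x = (10 + 12)/8 = 11/4.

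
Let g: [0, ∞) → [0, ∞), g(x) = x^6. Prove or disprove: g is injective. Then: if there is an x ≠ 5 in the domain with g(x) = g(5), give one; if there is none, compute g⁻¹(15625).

On [0, ∞), x ↦ x^6 is strictly increasing, so g(u) = g(v) forces u = v. Thus g is injective.
Since x ↦ x^6 is strictly increasing on [0, ∞), it is injective there, so no x ≠ 5 in the domain has g(x) = g(5). We therefore compute g⁻¹(15625) = 15625^{1/6} = 5 (indeed 5^6 = 15625).

5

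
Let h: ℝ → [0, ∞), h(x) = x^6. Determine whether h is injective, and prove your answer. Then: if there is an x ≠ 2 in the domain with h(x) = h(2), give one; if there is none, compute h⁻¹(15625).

h(2) = 64 = (−2)^6 = h(−2) (since 6 is even), with 2 ≠ −2. So h is not injective.
For the follow-up, such an x exists: taking x = −2 ∈ ℝ gives h(−2) = 64 = h(2) with −2 ≠ 2.

-2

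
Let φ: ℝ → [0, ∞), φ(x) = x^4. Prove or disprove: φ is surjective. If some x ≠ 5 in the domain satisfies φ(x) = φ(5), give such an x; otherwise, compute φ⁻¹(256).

For any y ∈ [0, ∞), x = y^{1/4} ∈ ℝ satisfies x^4 = y, so φ is surjective.
For the follow-up, such an x exists: taking x = −5 ∈ ℝ gives φ(−5) = 625 = φ(5) with −5 ≠ 5.

-5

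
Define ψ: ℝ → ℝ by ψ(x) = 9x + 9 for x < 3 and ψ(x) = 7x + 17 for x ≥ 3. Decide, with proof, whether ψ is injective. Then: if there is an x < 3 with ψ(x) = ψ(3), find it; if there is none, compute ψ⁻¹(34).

25/9

Both pieces are strictly increasing (slopes 9 and 7), so each is injective on its own interval.
The left piece maps (−∞, 3) onto (−∞, 36); the right piece maps [3, ∞) onto [38, ∞).
These images are disjoint, so no value is attained by both pieces. So ψ is injective.
Because the two images are disjoint, no x < 3 has ψ(x) = ψ(3), so we compute ψ⁻¹(34): 34 lies in (−∞, 36), so solve 9x + 9 = 34: x = (34 − 9)/9 = 25/9.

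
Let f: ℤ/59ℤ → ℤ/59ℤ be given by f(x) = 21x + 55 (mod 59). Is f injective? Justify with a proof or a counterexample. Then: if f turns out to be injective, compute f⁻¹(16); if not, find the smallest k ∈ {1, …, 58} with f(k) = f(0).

15

Suppose f(x_1) = f(x_2) in ℤ/59ℤ. Then 21x_1 + 55 ≡ 21x_2 + 55 (mod 59), therefore 21(x_1 − x_2) ≡ 0 (mod 59).
Since gcd(21, 59) = 1, 21 is invertible modulo 59, therefore x_1 − x_2 ≡ 0 (mod 59), i.e. x_1 = x_2.
Therefore f is injective.
We now compute 21⁻¹ mod 59 explicitly. Euclid's algorithm: 59 = 2·21 + 17, 21 = 1·17 + 4, 17 = 4·4 + 1; back-substituting gives 1 = 45·21 − 16·59, so 21⁻¹ ≡ 45 (mod 59).
Since f is injective, we compute f⁻¹(16): solve 21x + 55 ≡ 16 (mod 59), i.e. 21x ≡ 20 (mod 59).
Multiplying by 21⁻¹ = 45 gives x ≡ 45·20 = 900 = 15·59 + 15 ≡ 15 (mod 59).
Check: f(15) = 21·15 + 55 = 370 = 6·59 + 16 ≡ 16 (mod 59).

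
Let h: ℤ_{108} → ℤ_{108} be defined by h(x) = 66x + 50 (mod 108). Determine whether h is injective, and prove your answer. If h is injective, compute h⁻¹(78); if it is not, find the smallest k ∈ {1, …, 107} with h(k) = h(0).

By definition, h is injective if h(x_1) = h(x_2) implies x_1 = x_2.
We have gcd(66, 108) = 6 > 1. Taking x_1 = 0 and x_2 = 18: h(0) = 50 and h(18) = 66·18 + 50 = 1238 ≡ 50 (mod 108).
So h(0) = h(18) while 0 ≠ 18, thus h is not injective.
Since h is not injective, we find the least positive k with h(k) = h(0): this means 66k ≡ 0 (mod 108), i.e. 108 ∣ 66k. Since gcd(66, 108) = 6, dividing through by 6 this holds exactly when 18 ∣ 11k, and as gcd(11, 18) = 1, exactly when 18 ∣ k.
The smallest positive such k is 18.

18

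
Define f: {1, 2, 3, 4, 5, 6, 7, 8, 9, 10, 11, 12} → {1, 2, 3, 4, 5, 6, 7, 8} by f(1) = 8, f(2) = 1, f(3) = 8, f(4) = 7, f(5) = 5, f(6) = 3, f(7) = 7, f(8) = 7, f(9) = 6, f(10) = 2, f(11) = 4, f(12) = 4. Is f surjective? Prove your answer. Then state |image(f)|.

8

Every element of the codomain has a preimage: 1 = f(2), 2 = f(10), 3 = f(6), 4 = f(11), 5 = f(5), 6 = f(9), 7 = f(4), 8 = f(1).
Therefore f is surjective.
The image of f is {1, 2, 3, 4, 5, 6, 7, 8}, which has 8 elements.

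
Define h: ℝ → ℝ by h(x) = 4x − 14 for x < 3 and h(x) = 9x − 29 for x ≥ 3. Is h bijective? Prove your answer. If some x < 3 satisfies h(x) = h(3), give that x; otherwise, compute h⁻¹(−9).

5/4

Both pieces are strictly increasing (slopes 4 and 9), so each is injective on its own interval.
The left piece maps (−∞, 3) onto (−∞, −2); the right piece maps [3, ∞) onto [−2, ∞).
Since −2 = −2, the images partition ℝ: h is injective and surjective, hence bijective.
Because the two images are disjoint, no x < 3 has h(x) = h(3), so we compute h⁻¹(−9): −9 lies in (−∞, −2), so solve 4x − 14 = −9: x = (−9 + 14)/4 = 5/4.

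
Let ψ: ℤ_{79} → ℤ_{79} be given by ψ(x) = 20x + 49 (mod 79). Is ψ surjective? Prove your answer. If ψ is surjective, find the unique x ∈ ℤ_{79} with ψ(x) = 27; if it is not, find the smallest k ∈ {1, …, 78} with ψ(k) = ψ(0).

70

Recall: surjectivity means every element of the codomain has a preimage under ψ.
Since gcd(20, 79) = 1, 20 is invertible modulo 79. Euclid's algorithm: 79 = 3·20 + 19, 20 = 1·19 + 1; back-substituting gives 1 = 4·20 − 1·79, so 20⁻¹ ≡ 4 (mod 79).
Then y ↦ 4(y − 49) is a two-sided inverse to ψ, so every y ∈ ℤ_{79} has a preimage.
Therefore ψ is surjective.
Since ψ is surjective, we find ψ⁻¹(27): we need 20x ≡ 27 − 49 ≡ 57 (mod 79). Using 20⁻¹ = 4: x ≡ 4·57 = 228 = 2·79 + 70, so x = 70.
Check: ψ(70) = 20·70 + 49 = 1449 = 18·79 + 27 ≡ 27 (mod 79).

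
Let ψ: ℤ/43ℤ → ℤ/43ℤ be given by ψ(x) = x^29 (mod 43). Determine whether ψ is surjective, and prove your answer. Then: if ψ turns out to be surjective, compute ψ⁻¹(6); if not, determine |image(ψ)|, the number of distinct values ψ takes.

36

Since 43 is prime, the nonzero elements of ℤ/43ℤ form a cyclic group of order 42.
As gcd(29, 42) = 1, raising to the 29th power is a bijection on this group: if x_1^29 ≡ x_2^29 then (x_1x_2^{−1})^29 = 1, and the only element of order dividing gcd(29, 42) = 1 is 1, so x_1 = x_2.
With ψ(0) = 0 this makes ψ injective on all of ℤ/43ℤ, hence bijective (finite equal-size domain and codomain). In particular ψ is surjective.
Since ψ is surjective, we find the preimage of 6. The inverse of x ↦ x^29 on (ℤ/43ℤ)^× is x ↦ x^29, because 29·29 = 841 = 20·42 + 1 ≡ 1 (mod 42) and x^{42} = 1 for x ≠ 0 (Fermat). So ψ⁻¹(6) = 6^29 mod 43.
Repeated squaring mod 43: 6^1 ≡ 6, 6^2 ≡ 6² = 36, 6^4 ≡ 36² = 1296 ≡ 6, 6^8 ≡ 6² = 36, 6^16 ≡ 36² = 1296 ≡ 6. Since 29 = 16 + 8 + 4 + 1, 6^29 ≡ 6·36·6·6: 6·36 = 216 ≡ 1, then 1·6 = 6, then 6·6 = 36. So 6^29 ≡ 36 (mod 43).
Hence ψ⁻¹(6) = 36.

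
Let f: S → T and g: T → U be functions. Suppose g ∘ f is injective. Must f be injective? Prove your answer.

injective

Suppose f(u) = f(v). Applying g: (g ∘ f)(u) = (g ∘ f)(v). Since g ∘ f is injective, u = v. Hence f is injective.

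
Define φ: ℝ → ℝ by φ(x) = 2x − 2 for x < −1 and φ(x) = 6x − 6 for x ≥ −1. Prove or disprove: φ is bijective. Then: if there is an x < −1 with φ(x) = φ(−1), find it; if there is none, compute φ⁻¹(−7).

-5

Both pieces are strictly increasing (slopes 2 and 6), so each is injective on its own interval.
The left piece maps (−∞, −1) onto (−∞, −4); the right piece maps [−1, ∞) onto [−12, ∞).
These images overlap. In particular φ(−1) = −12 (right piece), and solving 2x − 2 = −12 on the left piece gives x = −5 < −1.
So φ(−5) = φ(−1) with −5 ≠ −1, and φ is not injective, hence not bijective. This x = −5 is the requested value below −1.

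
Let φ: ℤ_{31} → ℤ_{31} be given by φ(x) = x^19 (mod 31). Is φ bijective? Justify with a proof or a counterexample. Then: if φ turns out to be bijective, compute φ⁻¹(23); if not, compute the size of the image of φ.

27

Since 31 is prime, the nonzero elements of ℤ_{31} form a cyclic group of order 30.
As gcd(19, 30) = 1, raising to the 19th power is a bijection on this group: if u^19 ≡ v^19 then (uv^{−1})^19 = 1, and the only element of order dividing gcd(19, 30) = 1 is 1, so u = v.
With φ(0) = 0 this makes φ injective on all of ℤ_{31}, hence bijective (finite equal-size domain and codomain). In particular φ is bijective.
Since φ is bijective, we find the preimage of 23. The inverse of x ↦ x^19 on (ℤ_{31})^× is x ↦ x^19, because 19·19 = 361 = 12·30 + 1 ≡ 1 (mod 30) and x^{30} = 1 for x ≠ 0 (Fermat). So φ⁻¹(23) = 23^19 mod 31.
Repeated squaring mod 31: 23^1 ≡ 23, 23^2 ≡ 23² = 529 ≡ 2, 23^4 ≡ 2² = 4, 23^8 ≡ 4² = 16, 23^16 ≡ 16² = 256 ≡ 8. Since 19 = 16 + 2 + 1, 23^19 ≡ 8·2·23: 8·2 = 16, then 16·23 = 368 ≡ 27. So 23^19 ≡ 27 (mod 31).
Hence φ⁻¹(23) = 27.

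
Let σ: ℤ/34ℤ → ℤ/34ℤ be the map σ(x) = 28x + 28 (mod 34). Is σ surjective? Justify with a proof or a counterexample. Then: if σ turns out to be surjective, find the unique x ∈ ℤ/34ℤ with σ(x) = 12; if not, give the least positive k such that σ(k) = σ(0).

17

Since gcd(28, 34) = 2, we have 28x ≡ 0 (mod 2) for all x, so σ(x) ≡ 0 (mod 2).
But 1 ≢ 0 (mod 2), so 1 ∈ ℤ/34ℤ has no preimage. Hence σ is not surjective.
Since σ is not surjective, we find the least positive k with σ(k) = σ(0): this means 28k ≡ 0 (mod 34), i.e. 34 ∣ 28k. Since gcd(28, 34) = 2, dividing through by 2 this holds exactly when 17 ∣ 14k, and as gcd(14, 17) = 1, exactly when 17 ∣ k.
The smallest positive such k is 17.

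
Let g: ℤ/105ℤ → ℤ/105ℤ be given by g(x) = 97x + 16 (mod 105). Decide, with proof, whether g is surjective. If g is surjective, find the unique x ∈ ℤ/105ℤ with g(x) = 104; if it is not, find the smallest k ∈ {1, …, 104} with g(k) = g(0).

Since gcd(97, 105) = 1, 97 is invertible modulo 105. Euclid's algorithm: 105 = 1·97 + 8, 97 = 12·8 + 1; back-substituting gives 1 = 13·97 − 12·105, so 97⁻¹ ≡ 13 (mod 105).
For any y ∈ ℤ/105ℤ, x = 13(y − 16) mod 105 satisfies g(x) = 97·13(y − 16) + 16 ≡ y (since 97·13 ≡ 1 mod 105). So every y has a preimage.
So g is surjective.
Since g is surjective, we compute g⁻¹(104): solve 97x + 16 ≡ 104 (mod 105), i.e. 97x ≡ 88 (mod 105).
Multiplying by 97⁻¹ = 13 gives x ≡ 13·88 = 1144 = 10·105 + 94 ≡ 94 (mod 105).
Check: g(94) = 97·94 + 16 = 9134 = 86·105 + 104 ≡ 104 (mod 105).

94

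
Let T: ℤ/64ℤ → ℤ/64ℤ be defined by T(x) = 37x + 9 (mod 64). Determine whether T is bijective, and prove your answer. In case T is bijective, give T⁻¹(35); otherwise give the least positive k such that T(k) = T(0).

Suppose T(u) = T(v) in ℤ/64ℤ. Then 37u + 9 ≡ 37v + 9 (mod 64), thus 37(u − v) ≡ 0 (mod 64).
Since gcd(37, 64) = 1, 37 is invertible modulo 64, thus u − v ≡ 0 (mod 64), i.e. u = v.
We now compute 37⁻¹ mod 64 explicitly. Euclid's algorithm: 64 = 1·37 + 27, 37 = 1·27 + 10, 27 = 2·10 + 7, 10 = 1·7 + 3, 7 = 2·3 + 1; back-substituting gives 1 = 45·37 − 26·64, so 37⁻¹ ≡ 45 (mod 64).
Then y ↦ 45(y − 9) is a two-sided inverse to T, so every y ∈ ℤ/64ℤ has a preimage.
Therefore T is bijective.
Since T is bijective, we find T⁻¹(35): we need 37x ≡ 35 − 9 ≡ 26 (mod 64). Using 37⁻¹ = 45: x ≡ 45·26 = 1170 = 18·64 + 18, so x = 18.
Check: T(18) = 37·18 + 9 = 675 = 10·64 + 35 ≡ 35 (mod 64).

18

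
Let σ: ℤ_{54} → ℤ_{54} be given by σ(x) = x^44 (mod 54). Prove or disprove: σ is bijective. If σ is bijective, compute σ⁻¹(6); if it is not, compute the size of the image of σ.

σ(0) = 0^44 = 0.
σ(6): Repeated squaring mod 54: 6^1 ≡ 6, 6^2 ≡ 6² = 36, 6^4 ≡ 36² = 1296 ≡ 0, 6^8 ≡ 0² = 0, 6^16 ≡ 0² = 0, 6^32 ≡ 0² = 0. Since 44 = 32 + 8 + 4, 6^44 ≡ 0·0·0: 0·0 = 0, then 0·0 = 0. So 6^44 ≡ 0 (mod 54).
So σ(0) = σ(6) = 0 while 0 ≠ 6, therefore σ is not injective, hence not bijective.
Since σ is not bijective, we determine |image(σ)|. Computing x^44 mod 54 for each x (by repeated squaring, reducing mod 54 at every step), the values σ(0), σ(1), …, σ(53) are: 0, 1, 40, 27, 34, 43, 0, 31, 10, 27, 46, 49, 0, 25, 52, 27, 22, 19, 0, 37, 4, 27, 16, 7, 0, 13, 28, 27, 28, 13, 0, 7, 16, 27, 4, 37, 0, 19, 22, 27, 52, 25, 0, 49, 46, 27, 10, 31, 0, 43, 34, 27, 40, 1.
The distinct values are {0, 1, 4, 7, 10, 13, 16, 19, 22, 25, 27, 28, 31, 34, 37, 40, 43, 46, 49, 52}; there are 20 of them.

20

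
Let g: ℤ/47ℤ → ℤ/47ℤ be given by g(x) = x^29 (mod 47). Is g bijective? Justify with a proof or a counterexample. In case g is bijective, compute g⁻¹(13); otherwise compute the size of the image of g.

15

Since 47 is prime, the nonzero elements of ℤ/47ℤ form a cyclic group of order 46.
As gcd(29, 46) = 1, raising to the 29th power is a bijection on this group: if x_1^29 ≡ x_2^29 then (x_1x_2^{−1})^29 = 1, and the only element of order dividing gcd(29, 46) = 1 is 1, so x_1 = x_2.
With g(0) = 0 this makes g injective on all of ℤ/47ℤ, hence bijective (finite equal-size domain and codomain). In particular g is bijective.
Since g is bijective, we find the preimage of 13. The inverse of x ↦ x^29 on (ℤ/47ℤ)^× is x ↦ x^27, because 29·27 = 783 = 17·46 + 1 ≡ 1 (mod 46) and x^{46} = 1 for x ≠ 0 (Fermat). So g⁻¹(13) = 13^27 mod 47.
Repeated squaring mod 47: 13^1 ≡ 13, 13^2 ≡ 13² = 169 ≡ 28, 13^4 ≡ 28² = 784 ≡ 32, 13^8 ≡ 32² = 1024 ≡ 37, 13^16 ≡ 37² = 1369 ≡ 6. Since 27 = 16 + 8 + 2 + 1, 13^27 ≡ 6·37·28·13: 6·37 = 222 ≡ 34, then 34·28 = 952 ≡ 12, then 12·13 = 156 ≡ 15. So 13^27 ≡ 15 (mod 47).
Hence g⁻¹(13) = 15.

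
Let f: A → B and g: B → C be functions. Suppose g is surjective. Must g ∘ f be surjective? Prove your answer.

No. Take A = {1}, B = C = {1, 2, 3, 4}, f(1) = 1, and g = identity (surjective).
Then (g ∘ f)(1) = 1, and 4 ∈ C has no preimage under g ∘ f, so g ∘ f is not surjective.

not surjective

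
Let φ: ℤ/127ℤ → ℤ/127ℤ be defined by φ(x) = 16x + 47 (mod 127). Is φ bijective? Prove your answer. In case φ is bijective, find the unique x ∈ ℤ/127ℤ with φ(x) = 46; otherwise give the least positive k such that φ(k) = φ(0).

Suppose φ(s) = φ(t) in ℤ/127ℤ. Then 16s + 47 ≡ 16t + 47 (mod 127), thus 16(s − t) ≡ 0 (mod 127).
Since gcd(16, 127) = 1, 16 is invertible modulo 127, hence s − t ≡ 0 (mod 127), i.e. s = t.
We now compute 16⁻¹ mod 127 explicitly. Euclid's algorithm: 127 = 7·16 + 15, 16 = 1·15 + 1; back-substituting gives 1 = 8·16 − 1·127, so 16⁻¹ ≡ 8 (mod 127).
For any y ∈ ℤ/127ℤ, x = 8(y − 47) mod 127 satisfies φ(x) = 16·8(y − 47) + 47 ≡ y (since 16·8 ≡ 1 mod 127). So every y has a preimage.
So φ is bijective.
Since φ is bijective, we find φ⁻¹(46): we need 16x ≡ 46 − 47 ≡ 126 (mod 127). Using 16⁻¹ = 8: x ≡ 8·126 = 1008 = 7·127 + 119, so x = 119.
Check: φ(119) = 16·119 + 47 = 1951 = 15·127 + 46 ≡ 46 (mod 127).

119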